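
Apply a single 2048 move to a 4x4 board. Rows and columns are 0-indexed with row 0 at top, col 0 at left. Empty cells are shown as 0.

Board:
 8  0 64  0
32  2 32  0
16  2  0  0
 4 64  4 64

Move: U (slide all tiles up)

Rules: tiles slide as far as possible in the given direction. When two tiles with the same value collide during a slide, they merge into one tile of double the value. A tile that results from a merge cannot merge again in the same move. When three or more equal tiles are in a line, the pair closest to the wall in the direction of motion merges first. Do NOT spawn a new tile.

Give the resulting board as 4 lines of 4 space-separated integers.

Slide up:
col 0: [8, 32, 16, 4] -> [8, 32, 16, 4]
col 1: [0, 2, 2, 64] -> [4, 64, 0, 0]
col 2: [64, 32, 0, 4] -> [64, 32, 4, 0]
col 3: [0, 0, 0, 64] -> [64, 0, 0, 0]

Answer:  8  4 64 64
32 64 32  0
16  0  4  0
 4  0  0  0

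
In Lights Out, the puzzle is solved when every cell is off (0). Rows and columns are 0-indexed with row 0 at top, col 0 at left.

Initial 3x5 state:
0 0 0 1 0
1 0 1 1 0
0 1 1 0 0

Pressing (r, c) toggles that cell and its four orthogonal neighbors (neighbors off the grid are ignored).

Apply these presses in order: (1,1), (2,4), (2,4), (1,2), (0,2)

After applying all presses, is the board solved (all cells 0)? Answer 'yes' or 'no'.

After press 1 at (1,1):
0 1 0 1 0
0 1 0 1 0
0 0 1 0 0

After press 2 at (2,4):
0 1 0 1 0
0 1 0 1 1
0 0 1 1 1

After press 3 at (2,4):
0 1 0 1 0
0 1 0 1 0
0 0 1 0 0

After press 4 at (1,2):
0 1 1 1 0
0 0 1 0 0
0 0 0 0 0

After press 5 at (0,2):
0 0 0 0 0
0 0 0 0 0
0 0 0 0 0

Lights still on: 0

Answer: yes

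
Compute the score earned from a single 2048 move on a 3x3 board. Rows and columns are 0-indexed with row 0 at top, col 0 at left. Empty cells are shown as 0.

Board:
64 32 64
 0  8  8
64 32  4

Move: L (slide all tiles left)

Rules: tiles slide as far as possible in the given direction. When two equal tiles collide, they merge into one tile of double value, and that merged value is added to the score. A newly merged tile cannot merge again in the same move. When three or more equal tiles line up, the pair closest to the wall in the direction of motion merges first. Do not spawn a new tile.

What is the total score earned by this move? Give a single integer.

Answer: 16

Derivation:
Slide left:
row 0: [64, 32, 64] -> [64, 32, 64]  score +0 (running 0)
row 1: [0, 8, 8] -> [16, 0, 0]  score +16 (running 16)
row 2: [64, 32, 4] -> [64, 32, 4]  score +0 (running 16)
Board after move:
64 32 64
16  0  0
64 32  4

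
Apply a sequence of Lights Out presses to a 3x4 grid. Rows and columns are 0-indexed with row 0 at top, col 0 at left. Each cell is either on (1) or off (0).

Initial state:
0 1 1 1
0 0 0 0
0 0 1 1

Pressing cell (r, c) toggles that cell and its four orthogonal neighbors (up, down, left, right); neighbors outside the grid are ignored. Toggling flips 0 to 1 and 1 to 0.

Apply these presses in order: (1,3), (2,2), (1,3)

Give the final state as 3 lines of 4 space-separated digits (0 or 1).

Answer: 0 1 1 1
0 0 1 0
0 1 0 0

Derivation:
After press 1 at (1,3):
0 1 1 0
0 0 1 1
0 0 1 0

After press 2 at (2,2):
0 1 1 0
0 0 0 1
0 1 0 1

After press 3 at (1,3):
0 1 1 1
0 0 1 0
0 1 0 0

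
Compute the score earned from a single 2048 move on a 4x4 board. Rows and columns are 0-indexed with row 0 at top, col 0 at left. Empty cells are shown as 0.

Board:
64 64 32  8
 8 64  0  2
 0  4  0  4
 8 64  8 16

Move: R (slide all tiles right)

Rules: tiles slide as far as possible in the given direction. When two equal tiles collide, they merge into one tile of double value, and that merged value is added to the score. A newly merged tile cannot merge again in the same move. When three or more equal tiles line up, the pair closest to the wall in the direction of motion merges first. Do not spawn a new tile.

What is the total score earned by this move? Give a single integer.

Slide right:
row 0: [64, 64, 32, 8] -> [0, 128, 32, 8]  score +128 (running 128)
row 1: [8, 64, 0, 2] -> [0, 8, 64, 2]  score +0 (running 128)
row 2: [0, 4, 0, 4] -> [0, 0, 0, 8]  score +8 (running 136)
row 3: [8, 64, 8, 16] -> [8, 64, 8, 16]  score +0 (running 136)
Board after move:
  0 128  32   8
  0   8  64   2
  0   0   0   8
  8  64   8  16

Answer: 136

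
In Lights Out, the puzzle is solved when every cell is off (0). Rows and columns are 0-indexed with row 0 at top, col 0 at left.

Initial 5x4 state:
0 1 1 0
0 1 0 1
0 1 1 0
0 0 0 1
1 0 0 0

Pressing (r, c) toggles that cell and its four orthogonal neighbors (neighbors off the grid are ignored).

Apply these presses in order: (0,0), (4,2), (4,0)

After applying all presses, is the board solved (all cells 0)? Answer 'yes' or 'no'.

After press 1 at (0,0):
1 0 1 0
1 1 0 1
0 1 1 0
0 0 0 1
1 0 0 0

After press 2 at (4,2):
1 0 1 0
1 1 0 1
0 1 1 0
0 0 1 1
1 1 1 1

After press 3 at (4,0):
1 0 1 0
1 1 0 1
0 1 1 0
1 0 1 1
0 0 1 1

Lights still on: 12

Answer: no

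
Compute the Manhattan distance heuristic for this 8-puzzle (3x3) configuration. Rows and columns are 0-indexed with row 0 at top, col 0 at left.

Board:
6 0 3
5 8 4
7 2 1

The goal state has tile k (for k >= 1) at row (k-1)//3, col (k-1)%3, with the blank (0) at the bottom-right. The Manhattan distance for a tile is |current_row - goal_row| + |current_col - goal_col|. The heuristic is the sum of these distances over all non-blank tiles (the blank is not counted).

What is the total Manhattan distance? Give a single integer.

Answer: 13

Derivation:
Tile 6: at (0,0), goal (1,2), distance |0-1|+|0-2| = 3
Tile 3: at (0,2), goal (0,2), distance |0-0|+|2-2| = 0
Tile 5: at (1,0), goal (1,1), distance |1-1|+|0-1| = 1
Tile 8: at (1,1), goal (2,1), distance |1-2|+|1-1| = 1
Tile 4: at (1,2), goal (1,0), distance |1-1|+|2-0| = 2
Tile 7: at (2,0), goal (2,0), distance |2-2|+|0-0| = 0
Tile 2: at (2,1), goal (0,1), distance |2-0|+|1-1| = 2
Tile 1: at (2,2), goal (0,0), distance |2-0|+|2-0| = 4
Sum: 3 + 0 + 1 + 1 + 2 + 0 + 2 + 4 = 13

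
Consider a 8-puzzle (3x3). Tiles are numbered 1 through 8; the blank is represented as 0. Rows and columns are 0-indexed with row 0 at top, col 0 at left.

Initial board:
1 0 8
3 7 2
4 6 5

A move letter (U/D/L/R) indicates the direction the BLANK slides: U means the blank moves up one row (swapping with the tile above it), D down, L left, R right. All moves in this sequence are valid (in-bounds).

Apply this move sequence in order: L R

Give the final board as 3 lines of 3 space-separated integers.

After move 1 (L):
0 1 8
3 7 2
4 6 5

After move 2 (R):
1 0 8
3 7 2
4 6 5

Answer: 1 0 8
3 7 2
4 6 5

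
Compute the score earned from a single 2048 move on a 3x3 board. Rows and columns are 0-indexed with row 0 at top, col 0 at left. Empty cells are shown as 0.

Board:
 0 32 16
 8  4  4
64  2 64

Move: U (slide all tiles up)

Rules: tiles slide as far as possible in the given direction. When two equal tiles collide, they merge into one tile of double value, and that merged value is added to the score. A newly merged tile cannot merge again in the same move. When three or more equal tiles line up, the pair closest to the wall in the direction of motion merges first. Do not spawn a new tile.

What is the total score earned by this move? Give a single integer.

Slide up:
col 0: [0, 8, 64] -> [8, 64, 0]  score +0 (running 0)
col 1: [32, 4, 2] -> [32, 4, 2]  score +0 (running 0)
col 2: [16, 4, 64] -> [16, 4, 64]  score +0 (running 0)
Board after move:
 8 32 16
64  4  4
 0  2 64

Answer: 0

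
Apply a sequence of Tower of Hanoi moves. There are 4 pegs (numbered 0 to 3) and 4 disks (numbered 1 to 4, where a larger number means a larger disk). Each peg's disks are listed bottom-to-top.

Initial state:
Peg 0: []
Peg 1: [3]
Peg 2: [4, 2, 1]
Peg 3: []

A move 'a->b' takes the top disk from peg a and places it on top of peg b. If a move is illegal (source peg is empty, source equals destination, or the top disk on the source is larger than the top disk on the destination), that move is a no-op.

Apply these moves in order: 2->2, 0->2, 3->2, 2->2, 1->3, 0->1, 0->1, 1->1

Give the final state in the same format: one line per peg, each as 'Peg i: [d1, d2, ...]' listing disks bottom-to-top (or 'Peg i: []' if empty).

After move 1 (2->2):
Peg 0: []
Peg 1: [3]
Peg 2: [4, 2, 1]
Peg 3: []

After move 2 (0->2):
Peg 0: []
Peg 1: [3]
Peg 2: [4, 2, 1]
Peg 3: []

After move 3 (3->2):
Peg 0: []
Peg 1: [3]
Peg 2: [4, 2, 1]
Peg 3: []

After move 4 (2->2):
Peg 0: []
Peg 1: [3]
Peg 2: [4, 2, 1]
Peg 3: []

After move 5 (1->3):
Peg 0: []
Peg 1: []
Peg 2: [4, 2, 1]
Peg 3: [3]

After move 6 (0->1):
Peg 0: []
Peg 1: []
Peg 2: [4, 2, 1]
Peg 3: [3]

After move 7 (0->1):
Peg 0: []
Peg 1: []
Peg 2: [4, 2, 1]
Peg 3: [3]

After move 8 (1->1):
Peg 0: []
Peg 1: []
Peg 2: [4, 2, 1]
Peg 3: [3]

Answer: Peg 0: []
Peg 1: []
Peg 2: [4, 2, 1]
Peg 3: [3]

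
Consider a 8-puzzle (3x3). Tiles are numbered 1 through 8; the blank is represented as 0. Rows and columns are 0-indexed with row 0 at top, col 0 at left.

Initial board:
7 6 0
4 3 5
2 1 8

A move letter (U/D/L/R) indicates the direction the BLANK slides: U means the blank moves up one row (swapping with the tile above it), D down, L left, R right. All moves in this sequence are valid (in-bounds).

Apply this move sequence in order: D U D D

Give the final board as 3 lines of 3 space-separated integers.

Answer: 7 6 5
4 3 8
2 1 0

Derivation:
After move 1 (D):
7 6 5
4 3 0
2 1 8

After move 2 (U):
7 6 0
4 3 5
2 1 8

After move 3 (D):
7 6 5
4 3 0
2 1 8

After move 4 (D):
7 6 5
4 3 8
2 1 0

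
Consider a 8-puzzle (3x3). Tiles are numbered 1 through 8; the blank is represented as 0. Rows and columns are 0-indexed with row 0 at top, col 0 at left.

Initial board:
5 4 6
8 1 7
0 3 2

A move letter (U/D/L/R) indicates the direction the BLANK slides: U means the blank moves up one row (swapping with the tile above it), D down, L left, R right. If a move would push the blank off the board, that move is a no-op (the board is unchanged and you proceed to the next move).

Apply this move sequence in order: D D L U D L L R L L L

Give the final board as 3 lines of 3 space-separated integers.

After move 1 (D):
5 4 6
8 1 7
0 3 2

After move 2 (D):
5 4 6
8 1 7
0 3 2

After move 3 (L):
5 4 6
8 1 7
0 3 2

After move 4 (U):
5 4 6
0 1 7
8 3 2

After move 5 (D):
5 4 6
8 1 7
0 3 2

After move 6 (L):
5 4 6
8 1 7
0 3 2

After move 7 (L):
5 4 6
8 1 7
0 3 2

After move 8 (R):
5 4 6
8 1 7
3 0 2

After move 9 (L):
5 4 6
8 1 7
0 3 2

After move 10 (L):
5 4 6
8 1 7
0 3 2

After move 11 (L):
5 4 6
8 1 7
0 3 2

Answer: 5 4 6
8 1 7
0 3 2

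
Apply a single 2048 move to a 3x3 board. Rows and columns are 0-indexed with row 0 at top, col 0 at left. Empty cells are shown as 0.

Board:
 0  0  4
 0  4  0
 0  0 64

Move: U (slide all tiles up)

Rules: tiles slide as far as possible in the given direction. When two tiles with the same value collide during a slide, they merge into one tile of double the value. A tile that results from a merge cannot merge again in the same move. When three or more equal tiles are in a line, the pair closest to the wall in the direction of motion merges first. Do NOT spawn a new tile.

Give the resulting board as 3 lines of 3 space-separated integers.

Slide up:
col 0: [0, 0, 0] -> [0, 0, 0]
col 1: [0, 4, 0] -> [4, 0, 0]
col 2: [4, 0, 64] -> [4, 64, 0]

Answer:  0  4  4
 0  0 64
 0  0  0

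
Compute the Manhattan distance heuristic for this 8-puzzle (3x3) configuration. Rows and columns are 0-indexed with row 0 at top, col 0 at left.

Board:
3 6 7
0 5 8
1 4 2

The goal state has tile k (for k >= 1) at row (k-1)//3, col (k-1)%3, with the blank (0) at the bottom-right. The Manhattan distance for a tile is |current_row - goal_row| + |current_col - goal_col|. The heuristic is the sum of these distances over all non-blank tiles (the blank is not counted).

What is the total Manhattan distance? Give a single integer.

Tile 3: at (0,0), goal (0,2), distance |0-0|+|0-2| = 2
Tile 6: at (0,1), goal (1,2), distance |0-1|+|1-2| = 2
Tile 7: at (0,2), goal (2,0), distance |0-2|+|2-0| = 4
Tile 5: at (1,1), goal (1,1), distance |1-1|+|1-1| = 0
Tile 8: at (1,2), goal (2,1), distance |1-2|+|2-1| = 2
Tile 1: at (2,0), goal (0,0), distance |2-0|+|0-0| = 2
Tile 4: at (2,1), goal (1,0), distance |2-1|+|1-0| = 2
Tile 2: at (2,2), goal (0,1), distance |2-0|+|2-1| = 3
Sum: 2 + 2 + 4 + 0 + 2 + 2 + 2 + 3 = 17

Answer: 17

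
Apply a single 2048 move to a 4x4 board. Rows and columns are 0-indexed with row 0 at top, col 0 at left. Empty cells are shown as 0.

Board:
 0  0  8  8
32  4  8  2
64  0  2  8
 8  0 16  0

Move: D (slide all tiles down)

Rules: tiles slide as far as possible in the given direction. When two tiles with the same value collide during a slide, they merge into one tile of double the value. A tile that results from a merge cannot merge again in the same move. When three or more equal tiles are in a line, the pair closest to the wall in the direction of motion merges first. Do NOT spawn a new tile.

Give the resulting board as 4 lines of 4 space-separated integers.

Slide down:
col 0: [0, 32, 64, 8] -> [0, 32, 64, 8]
col 1: [0, 4, 0, 0] -> [0, 0, 0, 4]
col 2: [8, 8, 2, 16] -> [0, 16, 2, 16]
col 3: [8, 2, 8, 0] -> [0, 8, 2, 8]

Answer:  0  0  0  0
32  0 16  8
64  0  2  2
 8  4 16  8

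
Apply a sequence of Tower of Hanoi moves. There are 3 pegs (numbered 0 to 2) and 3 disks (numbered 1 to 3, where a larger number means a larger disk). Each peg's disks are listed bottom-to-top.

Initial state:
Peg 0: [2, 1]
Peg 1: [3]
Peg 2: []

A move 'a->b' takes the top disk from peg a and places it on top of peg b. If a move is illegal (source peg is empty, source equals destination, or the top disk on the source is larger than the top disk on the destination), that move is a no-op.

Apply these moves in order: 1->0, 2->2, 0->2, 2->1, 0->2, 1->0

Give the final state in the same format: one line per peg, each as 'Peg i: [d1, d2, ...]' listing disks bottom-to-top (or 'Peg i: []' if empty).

After move 1 (1->0):
Peg 0: [2, 1]
Peg 1: [3]
Peg 2: []

After move 2 (2->2):
Peg 0: [2, 1]
Peg 1: [3]
Peg 2: []

After move 3 (0->2):
Peg 0: [2]
Peg 1: [3]
Peg 2: [1]

After move 4 (2->1):
Peg 0: [2]
Peg 1: [3, 1]
Peg 2: []

After move 5 (0->2):
Peg 0: []
Peg 1: [3, 1]
Peg 2: [2]

After move 6 (1->0):
Peg 0: [1]
Peg 1: [3]
Peg 2: [2]

Answer: Peg 0: [1]
Peg 1: [3]
Peg 2: [2]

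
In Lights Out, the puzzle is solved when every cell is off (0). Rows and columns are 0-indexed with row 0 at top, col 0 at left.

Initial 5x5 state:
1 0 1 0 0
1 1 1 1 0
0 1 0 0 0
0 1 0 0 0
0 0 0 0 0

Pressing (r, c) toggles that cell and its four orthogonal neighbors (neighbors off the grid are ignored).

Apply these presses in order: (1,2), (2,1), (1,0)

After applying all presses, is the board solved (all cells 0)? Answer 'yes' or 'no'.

After press 1 at (1,2):
1 0 0 0 0
1 0 0 0 0
0 1 1 0 0
0 1 0 0 0
0 0 0 0 0

After press 2 at (2,1):
1 0 0 0 0
1 1 0 0 0
1 0 0 0 0
0 0 0 0 0
0 0 0 0 0

After press 3 at (1,0):
0 0 0 0 0
0 0 0 0 0
0 0 0 0 0
0 0 0 0 0
0 0 0 0 0

Lights still on: 0

Answer: yes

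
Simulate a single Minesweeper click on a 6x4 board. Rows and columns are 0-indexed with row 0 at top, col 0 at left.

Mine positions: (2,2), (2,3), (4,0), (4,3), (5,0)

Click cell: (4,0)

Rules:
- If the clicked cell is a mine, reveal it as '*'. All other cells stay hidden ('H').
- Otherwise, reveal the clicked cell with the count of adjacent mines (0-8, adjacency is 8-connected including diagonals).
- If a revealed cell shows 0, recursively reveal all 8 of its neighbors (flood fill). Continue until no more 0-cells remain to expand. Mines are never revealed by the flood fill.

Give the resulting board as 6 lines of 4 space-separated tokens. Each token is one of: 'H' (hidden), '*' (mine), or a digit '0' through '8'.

H H H H
H H H H
H H H H
H H H H
* H H H
H H H H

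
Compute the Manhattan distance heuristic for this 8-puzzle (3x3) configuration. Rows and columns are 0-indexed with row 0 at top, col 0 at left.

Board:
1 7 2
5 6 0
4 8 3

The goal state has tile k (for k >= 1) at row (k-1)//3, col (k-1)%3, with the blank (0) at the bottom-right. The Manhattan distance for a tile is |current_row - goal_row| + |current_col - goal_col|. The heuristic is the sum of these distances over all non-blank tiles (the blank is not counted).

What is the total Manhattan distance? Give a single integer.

Answer: 9

Derivation:
Tile 1: (0,0)->(0,0) = 0
Tile 7: (0,1)->(2,0) = 3
Tile 2: (0,2)->(0,1) = 1
Tile 5: (1,0)->(1,1) = 1
Tile 6: (1,1)->(1,2) = 1
Tile 4: (2,0)->(1,0) = 1
Tile 8: (2,1)->(2,1) = 0
Tile 3: (2,2)->(0,2) = 2
Sum: 0 + 3 + 1 + 1 + 1 + 1 + 0 + 2 = 9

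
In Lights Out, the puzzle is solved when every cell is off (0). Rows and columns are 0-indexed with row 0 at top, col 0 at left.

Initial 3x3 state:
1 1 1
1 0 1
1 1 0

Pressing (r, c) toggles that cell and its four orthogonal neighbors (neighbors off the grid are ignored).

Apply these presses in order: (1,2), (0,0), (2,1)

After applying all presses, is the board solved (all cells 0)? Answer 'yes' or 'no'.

After press 1 at (1,2):
1 1 0
1 1 0
1 1 1

After press 2 at (0,0):
0 0 0
0 1 0
1 1 1

After press 3 at (2,1):
0 0 0
0 0 0
0 0 0

Lights still on: 0

Answer: yes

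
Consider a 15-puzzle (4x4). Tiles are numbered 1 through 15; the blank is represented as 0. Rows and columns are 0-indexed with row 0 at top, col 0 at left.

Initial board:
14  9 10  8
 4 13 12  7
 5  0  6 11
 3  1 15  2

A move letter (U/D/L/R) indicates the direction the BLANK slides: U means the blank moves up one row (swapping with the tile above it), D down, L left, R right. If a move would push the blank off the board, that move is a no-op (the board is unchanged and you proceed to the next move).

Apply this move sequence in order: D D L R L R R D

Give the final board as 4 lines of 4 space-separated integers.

After move 1 (D):
14  9 10  8
 4 13 12  7
 5  1  6 11
 3  0 15  2

After move 2 (D):
14  9 10  8
 4 13 12  7
 5  1  6 11
 3  0 15  2

After move 3 (L):
14  9 10  8
 4 13 12  7
 5  1  6 11
 0  3 15  2

After move 4 (R):
14  9 10  8
 4 13 12  7
 5  1  6 11
 3  0 15  2

After move 5 (L):
14  9 10  8
 4 13 12  7
 5  1  6 11
 0  3 15  2

After move 6 (R):
14  9 10  8
 4 13 12  7
 5  1  6 11
 3  0 15  2

After move 7 (R):
14  9 10  8
 4 13 12  7
 5  1  6 11
 3 15  0  2

After move 8 (D):
14  9 10  8
 4 13 12  7
 5  1  6 11
 3 15  0  2

Answer: 14  9 10  8
 4 13 12  7
 5  1  6 11
 3 15  0  2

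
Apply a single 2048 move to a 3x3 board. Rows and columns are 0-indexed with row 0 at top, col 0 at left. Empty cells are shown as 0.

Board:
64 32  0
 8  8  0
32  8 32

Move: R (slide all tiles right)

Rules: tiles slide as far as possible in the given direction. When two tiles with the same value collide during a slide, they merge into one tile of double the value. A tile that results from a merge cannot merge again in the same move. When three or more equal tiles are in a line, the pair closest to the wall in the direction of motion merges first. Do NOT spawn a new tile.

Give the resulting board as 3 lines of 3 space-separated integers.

Slide right:
row 0: [64, 32, 0] -> [0, 64, 32]
row 1: [8, 8, 0] -> [0, 0, 16]
row 2: [32, 8, 32] -> [32, 8, 32]

Answer:  0 64 32
 0  0 16
32  8 32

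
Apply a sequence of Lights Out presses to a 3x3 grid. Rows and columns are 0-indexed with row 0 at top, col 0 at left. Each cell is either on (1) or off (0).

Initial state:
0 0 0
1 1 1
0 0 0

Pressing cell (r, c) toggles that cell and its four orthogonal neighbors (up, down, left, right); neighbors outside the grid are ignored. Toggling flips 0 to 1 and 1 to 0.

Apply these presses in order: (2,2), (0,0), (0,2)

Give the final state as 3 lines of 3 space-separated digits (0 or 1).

Answer: 1 0 1
0 1 1
0 1 1

Derivation:
After press 1 at (2,2):
0 0 0
1 1 0
0 1 1

After press 2 at (0,0):
1 1 0
0 1 0
0 1 1

After press 3 at (0,2):
1 0 1
0 1 1
0 1 1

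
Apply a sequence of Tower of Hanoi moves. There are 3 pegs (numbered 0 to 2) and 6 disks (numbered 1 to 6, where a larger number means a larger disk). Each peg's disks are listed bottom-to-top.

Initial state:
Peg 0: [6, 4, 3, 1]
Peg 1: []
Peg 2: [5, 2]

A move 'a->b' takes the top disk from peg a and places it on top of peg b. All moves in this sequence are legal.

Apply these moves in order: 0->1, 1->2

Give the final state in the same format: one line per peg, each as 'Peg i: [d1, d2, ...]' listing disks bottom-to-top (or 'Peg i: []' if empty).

Answer: Peg 0: [6, 4, 3]
Peg 1: []
Peg 2: [5, 2, 1]

Derivation:
After move 1 (0->1):
Peg 0: [6, 4, 3]
Peg 1: [1]
Peg 2: [5, 2]

After move 2 (1->2):
Peg 0: [6, 4, 3]
Peg 1: []
Peg 2: [5, 2, 1]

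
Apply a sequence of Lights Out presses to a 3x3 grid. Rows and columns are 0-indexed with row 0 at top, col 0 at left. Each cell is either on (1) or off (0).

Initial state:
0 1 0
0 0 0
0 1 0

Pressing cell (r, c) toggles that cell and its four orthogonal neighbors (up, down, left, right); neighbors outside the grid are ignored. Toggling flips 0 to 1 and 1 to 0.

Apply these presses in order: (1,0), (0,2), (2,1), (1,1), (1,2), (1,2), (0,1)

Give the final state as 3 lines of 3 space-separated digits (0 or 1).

After press 1 at (1,0):
1 1 0
1 1 0
1 1 0

After press 2 at (0,2):
1 0 1
1 1 1
1 1 0

After press 3 at (2,1):
1 0 1
1 0 1
0 0 1

After press 4 at (1,1):
1 1 1
0 1 0
0 1 1

After press 5 at (1,2):
1 1 0
0 0 1
0 1 0

After press 6 at (1,2):
1 1 1
0 1 0
0 1 1

After press 7 at (0,1):
0 0 0
0 0 0
0 1 1

Answer: 0 0 0
0 0 0
0 1 1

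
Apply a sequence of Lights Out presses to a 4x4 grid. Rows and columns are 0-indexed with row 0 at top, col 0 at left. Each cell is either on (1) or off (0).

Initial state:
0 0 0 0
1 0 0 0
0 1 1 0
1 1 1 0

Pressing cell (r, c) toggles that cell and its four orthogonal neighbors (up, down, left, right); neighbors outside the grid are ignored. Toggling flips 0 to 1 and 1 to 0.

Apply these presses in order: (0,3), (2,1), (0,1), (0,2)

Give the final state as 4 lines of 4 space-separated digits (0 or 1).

After press 1 at (0,3):
0 0 1 1
1 0 0 1
0 1 1 0
1 1 1 0

After press 2 at (2,1):
0 0 1 1
1 1 0 1
1 0 0 0
1 0 1 0

After press 3 at (0,1):
1 1 0 1
1 0 0 1
1 0 0 0
1 0 1 0

After press 4 at (0,2):
1 0 1 0
1 0 1 1
1 0 0 0
1 0 1 0

Answer: 1 0 1 0
1 0 1 1
1 0 0 0
1 0 1 0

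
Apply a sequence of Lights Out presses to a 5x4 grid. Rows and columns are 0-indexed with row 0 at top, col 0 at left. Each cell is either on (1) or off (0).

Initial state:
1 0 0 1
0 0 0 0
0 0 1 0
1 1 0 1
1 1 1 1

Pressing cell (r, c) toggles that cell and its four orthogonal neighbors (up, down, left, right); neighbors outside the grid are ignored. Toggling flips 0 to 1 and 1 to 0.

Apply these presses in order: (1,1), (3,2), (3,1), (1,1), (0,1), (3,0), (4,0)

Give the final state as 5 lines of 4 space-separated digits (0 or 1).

After press 1 at (1,1):
1 1 0 1
1 1 1 0
0 1 1 0
1 1 0 1
1 1 1 1

After press 2 at (3,2):
1 1 0 1
1 1 1 0
0 1 0 0
1 0 1 0
1 1 0 1

After press 3 at (3,1):
1 1 0 1
1 1 1 0
0 0 0 0
0 1 0 0
1 0 0 1

After press 4 at (1,1):
1 0 0 1
0 0 0 0
0 1 0 0
0 1 0 0
1 0 0 1

After press 5 at (0,1):
0 1 1 1
0 1 0 0
0 1 0 0
0 1 0 0
1 0 0 1

After press 6 at (3,0):
0 1 1 1
0 1 0 0
1 1 0 0
1 0 0 0
0 0 0 1

After press 7 at (4,0):
0 1 1 1
0 1 0 0
1 1 0 0
0 0 0 0
1 1 0 1

Answer: 0 1 1 1
0 1 0 0
1 1 0 0
0 0 0 0
1 1 0 1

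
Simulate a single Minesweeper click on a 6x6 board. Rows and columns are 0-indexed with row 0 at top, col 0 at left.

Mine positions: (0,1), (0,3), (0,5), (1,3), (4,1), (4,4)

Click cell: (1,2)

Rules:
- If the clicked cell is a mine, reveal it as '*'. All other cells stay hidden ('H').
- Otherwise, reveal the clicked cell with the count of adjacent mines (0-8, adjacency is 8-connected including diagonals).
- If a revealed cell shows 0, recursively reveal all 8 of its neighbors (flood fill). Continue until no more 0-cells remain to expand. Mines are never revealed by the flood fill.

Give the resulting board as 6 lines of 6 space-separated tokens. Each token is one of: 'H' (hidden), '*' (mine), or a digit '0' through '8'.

H H H H H H
H H 3 H H H
H H H H H H
H H H H H H
H H H H H H
H H H H H H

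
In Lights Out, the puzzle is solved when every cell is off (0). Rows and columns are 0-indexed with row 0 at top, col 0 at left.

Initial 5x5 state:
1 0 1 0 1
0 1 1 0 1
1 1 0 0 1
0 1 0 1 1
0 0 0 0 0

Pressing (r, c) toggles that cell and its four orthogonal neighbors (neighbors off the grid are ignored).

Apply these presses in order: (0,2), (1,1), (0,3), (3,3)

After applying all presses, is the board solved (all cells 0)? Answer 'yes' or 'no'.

After press 1 at (0,2):
1 1 0 1 1
0 1 0 0 1
1 1 0 0 1
0 1 0 1 1
0 0 0 0 0

After press 2 at (1,1):
1 0 0 1 1
1 0 1 0 1
1 0 0 0 1
0 1 0 1 1
0 0 0 0 0

After press 3 at (0,3):
1 0 1 0 0
1 0 1 1 1
1 0 0 0 1
0 1 0 1 1
0 0 0 0 0

After press 4 at (3,3):
1 0 1 0 0
1 0 1 1 1
1 0 0 1 1
0 1 1 0 0
0 0 0 1 0

Lights still on: 12

Answer: no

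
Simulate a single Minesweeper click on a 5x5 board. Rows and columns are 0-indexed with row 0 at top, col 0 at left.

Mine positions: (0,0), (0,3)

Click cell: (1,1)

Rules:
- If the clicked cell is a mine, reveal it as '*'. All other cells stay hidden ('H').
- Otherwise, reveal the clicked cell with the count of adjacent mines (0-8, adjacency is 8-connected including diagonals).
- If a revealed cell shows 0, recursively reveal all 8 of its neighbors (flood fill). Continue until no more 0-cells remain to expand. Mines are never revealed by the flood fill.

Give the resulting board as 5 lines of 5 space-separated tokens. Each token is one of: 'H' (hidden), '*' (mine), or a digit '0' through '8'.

H H H H H
H 1 H H H
H H H H H
H H H H H
H H H H H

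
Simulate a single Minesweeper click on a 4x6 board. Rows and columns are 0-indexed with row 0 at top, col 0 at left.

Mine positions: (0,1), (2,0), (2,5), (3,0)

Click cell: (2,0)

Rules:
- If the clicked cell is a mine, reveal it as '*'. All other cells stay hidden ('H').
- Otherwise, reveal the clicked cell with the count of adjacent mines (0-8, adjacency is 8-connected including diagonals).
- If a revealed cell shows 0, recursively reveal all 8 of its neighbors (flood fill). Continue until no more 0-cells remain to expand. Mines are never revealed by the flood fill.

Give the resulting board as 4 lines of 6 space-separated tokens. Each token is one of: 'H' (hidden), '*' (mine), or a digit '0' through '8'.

H H H H H H
H H H H H H
* H H H H H
H H H H H H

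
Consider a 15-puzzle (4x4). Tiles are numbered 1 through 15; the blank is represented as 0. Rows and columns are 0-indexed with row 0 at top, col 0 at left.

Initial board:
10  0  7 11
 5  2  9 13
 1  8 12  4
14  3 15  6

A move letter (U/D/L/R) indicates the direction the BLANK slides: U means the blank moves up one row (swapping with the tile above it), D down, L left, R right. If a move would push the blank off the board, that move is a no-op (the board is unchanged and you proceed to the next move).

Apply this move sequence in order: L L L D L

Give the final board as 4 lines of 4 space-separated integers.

After move 1 (L):
 0 10  7 11
 5  2  9 13
 1  8 12  4
14  3 15  6

After move 2 (L):
 0 10  7 11
 5  2  9 13
 1  8 12  4
14  3 15  6

After move 3 (L):
 0 10  7 11
 5  2  9 13
 1  8 12  4
14  3 15  6

After move 4 (D):
 5 10  7 11
 0  2  9 13
 1  8 12  4
14  3 15  6

After move 5 (L):
 5 10  7 11
 0  2  9 13
 1  8 12  4
14  3 15  6

Answer:  5 10  7 11
 0  2  9 13
 1  8 12  4
14  3 15  6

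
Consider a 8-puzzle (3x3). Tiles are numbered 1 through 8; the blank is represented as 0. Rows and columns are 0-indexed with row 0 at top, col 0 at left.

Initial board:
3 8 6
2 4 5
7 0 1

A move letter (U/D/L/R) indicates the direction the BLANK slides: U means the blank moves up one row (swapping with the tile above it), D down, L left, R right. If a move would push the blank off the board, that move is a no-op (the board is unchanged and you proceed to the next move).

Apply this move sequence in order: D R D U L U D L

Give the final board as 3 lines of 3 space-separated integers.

Answer: 3 8 6
0 2 4
7 1 5

Derivation:
After move 1 (D):
3 8 6
2 4 5
7 0 1

After move 2 (R):
3 8 6
2 4 5
7 1 0

After move 3 (D):
3 8 6
2 4 5
7 1 0

After move 4 (U):
3 8 6
2 4 0
7 1 5

After move 5 (L):
3 8 6
2 0 4
7 1 5

After move 6 (U):
3 0 6
2 8 4
7 1 5

After move 7 (D):
3 8 6
2 0 4
7 1 5

After move 8 (L):
3 8 6
0 2 4
7 1 5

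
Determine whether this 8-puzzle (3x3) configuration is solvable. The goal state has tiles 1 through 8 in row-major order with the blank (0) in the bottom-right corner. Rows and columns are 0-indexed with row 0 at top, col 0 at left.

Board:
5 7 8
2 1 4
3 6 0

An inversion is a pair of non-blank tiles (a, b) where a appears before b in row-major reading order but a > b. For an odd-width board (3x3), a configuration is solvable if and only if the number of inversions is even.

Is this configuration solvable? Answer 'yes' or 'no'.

Inversions (pairs i<j in row-major order where tile[i] > tile[j] > 0): 16
16 is even, so the puzzle is solvable.

Answer: yes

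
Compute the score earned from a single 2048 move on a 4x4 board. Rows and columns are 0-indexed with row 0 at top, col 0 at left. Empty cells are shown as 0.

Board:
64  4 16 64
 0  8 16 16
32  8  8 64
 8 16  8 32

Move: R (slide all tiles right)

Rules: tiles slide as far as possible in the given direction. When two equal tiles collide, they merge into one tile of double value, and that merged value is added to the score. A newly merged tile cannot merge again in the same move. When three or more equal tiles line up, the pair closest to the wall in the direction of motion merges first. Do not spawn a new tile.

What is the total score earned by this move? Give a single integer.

Slide right:
row 0: [64, 4, 16, 64] -> [64, 4, 16, 64]  score +0 (running 0)
row 1: [0, 8, 16, 16] -> [0, 0, 8, 32]  score +32 (running 32)
row 2: [32, 8, 8, 64] -> [0, 32, 16, 64]  score +16 (running 48)
row 3: [8, 16, 8, 32] -> [8, 16, 8, 32]  score +0 (running 48)
Board after move:
64  4 16 64
 0  0  8 32
 0 32 16 64
 8 16  8 32

Answer: 48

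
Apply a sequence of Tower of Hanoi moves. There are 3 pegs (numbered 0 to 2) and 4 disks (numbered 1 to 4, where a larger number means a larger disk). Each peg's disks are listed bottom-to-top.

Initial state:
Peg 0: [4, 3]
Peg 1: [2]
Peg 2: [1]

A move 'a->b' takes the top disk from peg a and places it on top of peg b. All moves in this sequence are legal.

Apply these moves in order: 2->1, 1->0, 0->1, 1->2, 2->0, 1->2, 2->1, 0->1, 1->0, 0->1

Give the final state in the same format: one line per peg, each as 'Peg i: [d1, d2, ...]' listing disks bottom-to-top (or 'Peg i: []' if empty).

Answer: Peg 0: [4, 3]
Peg 1: [2, 1]
Peg 2: []

Derivation:
After move 1 (2->1):
Peg 0: [4, 3]
Peg 1: [2, 1]
Peg 2: []

After move 2 (1->0):
Peg 0: [4, 3, 1]
Peg 1: [2]
Peg 2: []

After move 3 (0->1):
Peg 0: [4, 3]
Peg 1: [2, 1]
Peg 2: []

After move 4 (1->2):
Peg 0: [4, 3]
Peg 1: [2]
Peg 2: [1]

After move 5 (2->0):
Peg 0: [4, 3, 1]
Peg 1: [2]
Peg 2: []

After move 6 (1->2):
Peg 0: [4, 3, 1]
Peg 1: []
Peg 2: [2]

After move 7 (2->1):
Peg 0: [4, 3, 1]
Peg 1: [2]
Peg 2: []

After move 8 (0->1):
Peg 0: [4, 3]
Peg 1: [2, 1]
Peg 2: []

After move 9 (1->0):
Peg 0: [4, 3, 1]
Peg 1: [2]
Peg 2: []

After move 10 (0->1):
Peg 0: [4, 3]
Peg 1: [2, 1]
Peg 2: []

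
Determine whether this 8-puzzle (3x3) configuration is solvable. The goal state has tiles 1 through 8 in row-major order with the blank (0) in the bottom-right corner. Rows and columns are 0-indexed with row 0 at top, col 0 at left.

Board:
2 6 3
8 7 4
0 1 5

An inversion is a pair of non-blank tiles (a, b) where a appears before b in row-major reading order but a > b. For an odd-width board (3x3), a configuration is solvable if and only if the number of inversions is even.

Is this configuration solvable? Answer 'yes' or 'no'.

Answer: yes

Derivation:
Inversions (pairs i<j in row-major order where tile[i] > tile[j] > 0): 14
14 is even, so the puzzle is solvable.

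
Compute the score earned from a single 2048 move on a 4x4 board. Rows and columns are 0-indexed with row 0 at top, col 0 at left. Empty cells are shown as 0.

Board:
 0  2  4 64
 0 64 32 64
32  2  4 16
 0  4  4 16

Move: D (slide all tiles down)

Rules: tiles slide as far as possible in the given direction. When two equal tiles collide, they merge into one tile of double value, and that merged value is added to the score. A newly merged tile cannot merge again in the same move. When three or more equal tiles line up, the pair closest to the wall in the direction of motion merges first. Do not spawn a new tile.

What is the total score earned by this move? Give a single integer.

Answer: 168

Derivation:
Slide down:
col 0: [0, 0, 32, 0] -> [0, 0, 0, 32]  score +0 (running 0)
col 1: [2, 64, 2, 4] -> [2, 64, 2, 4]  score +0 (running 0)
col 2: [4, 32, 4, 4] -> [0, 4, 32, 8]  score +8 (running 8)
col 3: [64, 64, 16, 16] -> [0, 0, 128, 32]  score +160 (running 168)
Board after move:
  0   2   0   0
  0  64   4   0
  0   2  32 128
 32   4   8  32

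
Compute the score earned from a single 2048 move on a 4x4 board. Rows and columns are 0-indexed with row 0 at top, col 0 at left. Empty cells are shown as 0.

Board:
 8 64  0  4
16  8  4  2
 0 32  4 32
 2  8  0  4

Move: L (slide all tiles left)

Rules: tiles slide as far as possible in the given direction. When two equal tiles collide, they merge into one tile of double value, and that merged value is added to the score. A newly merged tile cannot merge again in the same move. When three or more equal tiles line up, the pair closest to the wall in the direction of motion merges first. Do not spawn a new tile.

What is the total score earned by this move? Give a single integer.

Answer: 0

Derivation:
Slide left:
row 0: [8, 64, 0, 4] -> [8, 64, 4, 0]  score +0 (running 0)
row 1: [16, 8, 4, 2] -> [16, 8, 4, 2]  score +0 (running 0)
row 2: [0, 32, 4, 32] -> [32, 4, 32, 0]  score +0 (running 0)
row 3: [2, 8, 0, 4] -> [2, 8, 4, 0]  score +0 (running 0)
Board after move:
 8 64  4  0
16  8  4  2
32  4 32  0
 2  8  4  0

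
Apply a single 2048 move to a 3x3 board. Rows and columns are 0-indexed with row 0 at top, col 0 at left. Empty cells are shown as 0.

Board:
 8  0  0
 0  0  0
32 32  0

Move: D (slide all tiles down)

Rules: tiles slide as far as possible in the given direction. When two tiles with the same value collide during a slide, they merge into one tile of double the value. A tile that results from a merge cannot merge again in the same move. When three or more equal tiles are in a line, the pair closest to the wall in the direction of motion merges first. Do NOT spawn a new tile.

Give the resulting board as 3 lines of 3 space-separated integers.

Slide down:
col 0: [8, 0, 32] -> [0, 8, 32]
col 1: [0, 0, 32] -> [0, 0, 32]
col 2: [0, 0, 0] -> [0, 0, 0]

Answer:  0  0  0
 8  0  0
32 32  0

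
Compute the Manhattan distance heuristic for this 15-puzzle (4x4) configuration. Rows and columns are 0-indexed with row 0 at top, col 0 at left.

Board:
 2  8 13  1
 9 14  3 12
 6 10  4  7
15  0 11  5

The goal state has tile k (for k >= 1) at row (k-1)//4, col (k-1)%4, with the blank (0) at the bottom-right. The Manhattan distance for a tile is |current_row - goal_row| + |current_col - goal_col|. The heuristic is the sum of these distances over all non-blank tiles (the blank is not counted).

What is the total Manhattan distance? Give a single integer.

Answer: 32

Derivation:
Tile 2: (0,0)->(0,1) = 1
Tile 8: (0,1)->(1,3) = 3
Tile 13: (0,2)->(3,0) = 5
Tile 1: (0,3)->(0,0) = 3
Tile 9: (1,0)->(2,0) = 1
Tile 14: (1,1)->(3,1) = 2
Tile 3: (1,2)->(0,2) = 1
Tile 12: (1,3)->(2,3) = 1
Tile 6: (2,0)->(1,1) = 2
Tile 10: (2,1)->(2,1) = 0
Tile 4: (2,2)->(0,3) = 3
Tile 7: (2,3)->(1,2) = 2
Tile 15: (3,0)->(3,2) = 2
Tile 11: (3,2)->(2,2) = 1
Tile 5: (3,3)->(1,0) = 5
Sum: 1 + 3 + 5 + 3 + 1 + 2 + 1 + 1 + 2 + 0 + 3 + 2 + 2 + 1 + 5 = 32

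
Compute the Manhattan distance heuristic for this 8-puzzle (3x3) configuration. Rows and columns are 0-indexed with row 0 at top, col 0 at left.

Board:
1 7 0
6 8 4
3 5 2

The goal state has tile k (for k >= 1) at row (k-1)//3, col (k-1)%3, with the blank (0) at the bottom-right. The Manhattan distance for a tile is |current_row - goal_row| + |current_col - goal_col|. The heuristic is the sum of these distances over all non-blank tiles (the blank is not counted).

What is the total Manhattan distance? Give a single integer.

Answer: 16

Derivation:
Tile 1: (0,0)->(0,0) = 0
Tile 7: (0,1)->(2,0) = 3
Tile 6: (1,0)->(1,2) = 2
Tile 8: (1,1)->(2,1) = 1
Tile 4: (1,2)->(1,0) = 2
Tile 3: (2,0)->(0,2) = 4
Tile 5: (2,1)->(1,1) = 1
Tile 2: (2,2)->(0,1) = 3
Sum: 0 + 3 + 2 + 1 + 2 + 4 + 1 + 3 = 16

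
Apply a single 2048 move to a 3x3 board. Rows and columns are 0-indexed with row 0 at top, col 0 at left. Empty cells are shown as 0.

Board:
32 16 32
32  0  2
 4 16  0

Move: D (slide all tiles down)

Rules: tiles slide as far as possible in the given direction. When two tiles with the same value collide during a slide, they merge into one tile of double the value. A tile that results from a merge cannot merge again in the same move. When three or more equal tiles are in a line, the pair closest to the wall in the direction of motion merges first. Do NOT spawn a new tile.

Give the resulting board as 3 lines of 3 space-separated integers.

Slide down:
col 0: [32, 32, 4] -> [0, 64, 4]
col 1: [16, 0, 16] -> [0, 0, 32]
col 2: [32, 2, 0] -> [0, 32, 2]

Answer:  0  0  0
64  0 32
 4 32  2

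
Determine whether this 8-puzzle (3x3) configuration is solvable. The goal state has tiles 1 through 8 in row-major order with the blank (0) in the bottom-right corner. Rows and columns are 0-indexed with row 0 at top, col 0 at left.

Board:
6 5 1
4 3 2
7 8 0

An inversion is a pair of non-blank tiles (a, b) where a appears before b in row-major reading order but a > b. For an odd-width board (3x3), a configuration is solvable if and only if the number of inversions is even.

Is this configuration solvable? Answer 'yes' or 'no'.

Inversions (pairs i<j in row-major order where tile[i] > tile[j] > 0): 12
12 is even, so the puzzle is solvable.

Answer: yes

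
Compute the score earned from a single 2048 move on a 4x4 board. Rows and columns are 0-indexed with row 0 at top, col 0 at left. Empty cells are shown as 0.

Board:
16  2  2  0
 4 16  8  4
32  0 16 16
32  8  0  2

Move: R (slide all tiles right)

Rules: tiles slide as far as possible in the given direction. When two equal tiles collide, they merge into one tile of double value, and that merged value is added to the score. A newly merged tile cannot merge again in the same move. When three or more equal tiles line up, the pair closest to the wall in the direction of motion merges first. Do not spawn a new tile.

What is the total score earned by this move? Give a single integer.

Slide right:
row 0: [16, 2, 2, 0] -> [0, 0, 16, 4]  score +4 (running 4)
row 1: [4, 16, 8, 4] -> [4, 16, 8, 4]  score +0 (running 4)
row 2: [32, 0, 16, 16] -> [0, 0, 32, 32]  score +32 (running 36)
row 3: [32, 8, 0, 2] -> [0, 32, 8, 2]  score +0 (running 36)
Board after move:
 0  0 16  4
 4 16  8  4
 0  0 32 32
 0 32  8  2

Answer: 36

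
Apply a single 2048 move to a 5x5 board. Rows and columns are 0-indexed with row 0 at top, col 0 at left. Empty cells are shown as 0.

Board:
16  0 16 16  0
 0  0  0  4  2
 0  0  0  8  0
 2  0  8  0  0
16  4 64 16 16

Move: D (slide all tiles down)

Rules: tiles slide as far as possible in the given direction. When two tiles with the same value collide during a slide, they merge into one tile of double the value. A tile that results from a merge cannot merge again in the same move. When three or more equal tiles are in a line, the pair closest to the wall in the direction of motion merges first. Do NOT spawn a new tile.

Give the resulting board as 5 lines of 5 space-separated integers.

Answer:  0  0  0  0  0
 0  0  0 16  0
16  0 16  4  0
 2  0  8  8  2
16  4 64 16 16

Derivation:
Slide down:
col 0: [16, 0, 0, 2, 16] -> [0, 0, 16, 2, 16]
col 1: [0, 0, 0, 0, 4] -> [0, 0, 0, 0, 4]
col 2: [16, 0, 0, 8, 64] -> [0, 0, 16, 8, 64]
col 3: [16, 4, 8, 0, 16] -> [0, 16, 4, 8, 16]
col 4: [0, 2, 0, 0, 16] -> [0, 0, 0, 2, 16]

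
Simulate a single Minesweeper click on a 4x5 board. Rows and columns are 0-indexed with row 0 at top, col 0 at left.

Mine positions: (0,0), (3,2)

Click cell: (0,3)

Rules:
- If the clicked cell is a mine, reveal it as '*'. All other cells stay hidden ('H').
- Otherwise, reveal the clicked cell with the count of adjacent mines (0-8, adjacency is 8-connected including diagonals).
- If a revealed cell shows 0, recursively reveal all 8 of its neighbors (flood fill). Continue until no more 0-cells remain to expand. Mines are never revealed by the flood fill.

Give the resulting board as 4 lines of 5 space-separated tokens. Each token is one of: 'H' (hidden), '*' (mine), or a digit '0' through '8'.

H 1 0 0 0
H 1 0 0 0
H 1 1 1 0
H H H 1 0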